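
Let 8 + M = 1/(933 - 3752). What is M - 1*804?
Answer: -2289029/2819 ≈ -812.00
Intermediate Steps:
M = -22553/2819 (M = -8 + 1/(933 - 3752) = -8 + 1/(-2819) = -8 - 1/2819 = -22553/2819 ≈ -8.0004)
M - 1*804 = -22553/2819 - 1*804 = -22553/2819 - 804 = -2289029/2819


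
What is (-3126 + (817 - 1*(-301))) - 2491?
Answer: -4499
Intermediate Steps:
(-3126 + (817 - 1*(-301))) - 2491 = (-3126 + (817 + 301)) - 2491 = (-3126 + 1118) - 2491 = -2008 - 2491 = -4499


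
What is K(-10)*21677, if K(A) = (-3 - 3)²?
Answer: 780372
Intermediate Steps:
K(A) = 36 (K(A) = (-6)² = 36)
K(-10)*21677 = 36*21677 = 780372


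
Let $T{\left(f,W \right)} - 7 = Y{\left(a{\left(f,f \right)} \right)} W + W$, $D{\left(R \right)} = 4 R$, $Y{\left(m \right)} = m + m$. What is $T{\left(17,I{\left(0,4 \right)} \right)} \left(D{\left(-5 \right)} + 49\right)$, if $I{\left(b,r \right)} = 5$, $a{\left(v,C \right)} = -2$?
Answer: $-232$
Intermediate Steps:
$Y{\left(m \right)} = 2 m$
$T{\left(f,W \right)} = 7 - 3 W$ ($T{\left(f,W \right)} = 7 + \left(2 \left(-2\right) W + W\right) = 7 + \left(- 4 W + W\right) = 7 - 3 W$)
$T{\left(17,I{\left(0,4 \right)} \right)} \left(D{\left(-5 \right)} + 49\right) = \left(7 - 15\right) \left(4 \left(-5\right) + 49\right) = \left(7 - 15\right) \left(-20 + 49\right) = \left(-8\right) 29 = -232$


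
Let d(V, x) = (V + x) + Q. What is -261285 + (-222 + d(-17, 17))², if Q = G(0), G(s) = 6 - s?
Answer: -214629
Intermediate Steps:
Q = 6 (Q = 6 - 1*0 = 6 + 0 = 6)
d(V, x) = 6 + V + x (d(V, x) = (V + x) + 6 = 6 + V + x)
-261285 + (-222 + d(-17, 17))² = -261285 + (-222 + (6 - 17 + 17))² = -261285 + (-222 + 6)² = -261285 + (-216)² = -261285 + 46656 = -214629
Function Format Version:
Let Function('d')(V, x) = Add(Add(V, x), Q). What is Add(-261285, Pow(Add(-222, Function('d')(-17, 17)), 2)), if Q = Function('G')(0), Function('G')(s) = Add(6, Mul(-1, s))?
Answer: -214629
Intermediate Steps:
Q = 6 (Q = Add(6, Mul(-1, 0)) = Add(6, 0) = 6)
Function('d')(V, x) = Add(6, V, x) (Function('d')(V, x) = Add(Add(V, x), 6) = Add(6, V, x))
Add(-261285, Pow(Add(-222, Function('d')(-17, 17)), 2)) = Add(-261285, Pow(Add(-222, Add(6, -17, 17)), 2)) = Add(-261285, Pow(Add(-222, 6), 2)) = Add(-261285, Pow(-216, 2)) = Add(-261285, 46656) = -214629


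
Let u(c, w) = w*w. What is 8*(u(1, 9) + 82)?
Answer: 1304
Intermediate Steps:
u(c, w) = w²
8*(u(1, 9) + 82) = 8*(9² + 82) = 8*(81 + 82) = 8*163 = 1304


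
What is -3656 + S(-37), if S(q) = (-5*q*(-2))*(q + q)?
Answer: 23724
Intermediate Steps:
S(q) = 20*q**2 (S(q) = (10*q)*(2*q) = 20*q**2)
-3656 + S(-37) = -3656 + 20*(-37)**2 = -3656 + 20*1369 = -3656 + 27380 = 23724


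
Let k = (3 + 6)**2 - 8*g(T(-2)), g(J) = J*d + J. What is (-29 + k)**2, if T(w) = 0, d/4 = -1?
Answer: 2704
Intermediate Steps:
d = -4 (d = 4*(-1) = -4)
g(J) = -3*J (g(J) = J*(-4) + J = -4*J + J = -3*J)
k = 81 (k = (3 + 6)**2 - (-24)*0 = 9**2 - 8*0 = 81 + 0 = 81)
(-29 + k)**2 = (-29 + 81)**2 = 52**2 = 2704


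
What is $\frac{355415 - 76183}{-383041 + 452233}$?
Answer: $\frac{34904}{8649} \approx 4.0356$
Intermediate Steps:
$\frac{355415 - 76183}{-383041 + 452233} = \frac{355415 + \left(-183203 + 107020\right)}{69192} = \left(355415 - 76183\right) \frac{1}{69192} = 279232 \cdot \frac{1}{69192} = \frac{34904}{8649}$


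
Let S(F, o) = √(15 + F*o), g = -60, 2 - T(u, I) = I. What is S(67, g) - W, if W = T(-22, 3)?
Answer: 1 + 3*I*√445 ≈ 1.0 + 63.285*I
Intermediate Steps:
T(u, I) = 2 - I
W = -1 (W = 2 - 1*3 = 2 - 3 = -1)
S(67, g) - W = √(15 + 67*(-60)) - 1*(-1) = √(15 - 4020) + 1 = √(-4005) + 1 = 3*I*√445 + 1 = 1 + 3*I*√445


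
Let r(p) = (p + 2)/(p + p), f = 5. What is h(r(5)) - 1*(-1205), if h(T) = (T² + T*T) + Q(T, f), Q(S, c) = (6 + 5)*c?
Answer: 63049/50 ≈ 1261.0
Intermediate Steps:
Q(S, c) = 11*c
r(p) = (2 + p)/(2*p) (r(p) = (2 + p)/((2*p)) = (2 + p)*(1/(2*p)) = (2 + p)/(2*p))
h(T) = 55 + 2*T² (h(T) = (T² + T*T) + 11*5 = (T² + T²) + 55 = 2*T² + 55 = 55 + 2*T²)
h(r(5)) - 1*(-1205) = (55 + 2*((½)*(2 + 5)/5)²) - 1*(-1205) = (55 + 2*((½)*(⅕)*7)²) + 1205 = (55 + 2*(7/10)²) + 1205 = (55 + 2*(49/100)) + 1205 = (55 + 49/50) + 1205 = 2799/50 + 1205 = 63049/50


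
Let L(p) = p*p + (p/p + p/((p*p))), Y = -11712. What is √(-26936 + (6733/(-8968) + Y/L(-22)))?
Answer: 3*I*√6855995729038120602/47839796 ≈ 164.2*I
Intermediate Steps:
L(p) = 1 + 1/p + p² (L(p) = p² + (1 + p/(p²)) = p² + (1 + p/p²) = p² + (1 + 1/p) = 1 + 1/p + p²)
√(-26936 + (6733/(-8968) + Y/L(-22))) = √(-26936 + (6733/(-8968) - 11712*(-22/(1 - 22 + (-22)³)))) = √(-26936 + (6733*(-1/8968) - 11712*(-22/(1 - 22 - 10648)))) = √(-26936 + (-6733/8968 - 11712/((-1/22*(-10669))))) = √(-26936 + (-6733/8968 - 11712/10669/22)) = √(-26936 + (-6733/8968 - 11712*22/10669)) = √(-26936 + (-6733/8968 - 257664/10669)) = √(-26936 - 2382565129/95679592) = √(-2579608055241/95679592) = 3*I*√6855995729038120602/47839796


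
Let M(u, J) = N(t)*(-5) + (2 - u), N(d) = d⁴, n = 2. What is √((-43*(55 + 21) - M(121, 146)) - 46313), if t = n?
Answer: I*√49382 ≈ 222.22*I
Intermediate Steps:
t = 2
M(u, J) = -78 - u (M(u, J) = 2⁴*(-5) + (2 - u) = 16*(-5) + (2 - u) = -80 + (2 - u) = -78 - u)
√((-43*(55 + 21) - M(121, 146)) - 46313) = √((-43*(55 + 21) - (-78 - 1*121)) - 46313) = √((-43*76 - (-78 - 121)) - 46313) = √((-3268 - 1*(-199)) - 46313) = √((-3268 + 199) - 46313) = √(-3069 - 46313) = √(-49382) = I*√49382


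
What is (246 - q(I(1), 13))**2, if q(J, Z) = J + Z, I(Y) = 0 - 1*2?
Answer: 55225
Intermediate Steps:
I(Y) = -2 (I(Y) = 0 - 2 = -2)
(246 - q(I(1), 13))**2 = (246 - (-2 + 13))**2 = (246 - 1*11)**2 = (246 - 11)**2 = 235**2 = 55225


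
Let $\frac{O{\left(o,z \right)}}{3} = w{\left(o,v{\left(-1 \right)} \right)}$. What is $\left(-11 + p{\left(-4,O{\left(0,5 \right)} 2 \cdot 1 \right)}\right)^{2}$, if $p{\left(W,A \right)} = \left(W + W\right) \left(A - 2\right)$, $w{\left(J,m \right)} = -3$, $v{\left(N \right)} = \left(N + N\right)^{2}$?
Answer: $22201$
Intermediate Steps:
$v{\left(N \right)} = 4 N^{2}$ ($v{\left(N \right)} = \left(2 N\right)^{2} = 4 N^{2}$)
$O{\left(o,z \right)} = -9$ ($O{\left(o,z \right)} = 3 \left(-3\right) = -9$)
$p{\left(W,A \right)} = 2 W \left(-2 + A\right)$
$\left(-11 + p{\left(-4,O{\left(0,5 \right)} 2 \cdot 1 \right)}\right)^{2} = \left(-11 + 2 \left(-4\right) \left(-2 + \left(-9\right) 2 \cdot 1\right)\right)^{2} = \left(-11 + 2 \left(-4\right) \left(-2 - 18\right)\right)^{2} = \left(-11 + 2 \left(-4\right) \left(-20\right)\right)^{2} = \left(-11 + 160\right)^{2} = 149^{2} = 22201$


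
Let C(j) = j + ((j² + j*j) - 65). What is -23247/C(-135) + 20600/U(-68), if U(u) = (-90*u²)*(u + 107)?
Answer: -4725639241/7354327500 ≈ -0.64257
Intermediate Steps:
U(u) = -90*u²*(107 + u) (U(u) = (-90*u²)*(107 + u) = -90*u²*(107 + u))
C(j) = -65 + j + 2*j² (C(j) = j + ((j² + j²) - 65) = j + (2*j² - 65) = j + (-65 + 2*j²) = -65 + j + 2*j²)
-23247/C(-135) + 20600/U(-68) = -23247/(-65 - 135 + 2*(-135)²) + 20600/((90*(-68)²*(-107 - 1*(-68)))) = -23247/(-65 - 135 + 2*18225) + 20600/((90*4624*(-107 + 68))) = -23247/(-65 - 135 + 36450) + 20600/((90*4624*(-39))) = -23247/36250 + 20600/(-16230240) = -23247*1/36250 + 20600*(-1/16230240) = -23247/36250 - 515/405756 = -4725639241/7354327500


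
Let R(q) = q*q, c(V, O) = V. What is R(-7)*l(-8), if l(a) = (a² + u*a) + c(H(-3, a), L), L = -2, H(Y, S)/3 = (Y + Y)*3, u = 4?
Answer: -1078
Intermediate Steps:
H(Y, S) = 18*Y (H(Y, S) = 3*((Y + Y)*3) = 3*((2*Y)*3) = 3*(6*Y) = 18*Y)
l(a) = -54 + a² + 4*a (l(a) = (a² + 4*a) + 18*(-3) = (a² + 4*a) - 54 = -54 + a² + 4*a)
R(q) = q²
R(-7)*l(-8) = (-7)²*(-54 + (-8)² + 4*(-8)) = 49*(-54 + 64 - 32) = 49*(-22) = -1078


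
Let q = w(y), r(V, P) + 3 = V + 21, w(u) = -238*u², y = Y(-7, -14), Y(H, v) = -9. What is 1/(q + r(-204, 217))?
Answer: -1/19464 ≈ -5.1377e-5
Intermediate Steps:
y = -9
r(V, P) = 18 + V (r(V, P) = -3 + (V + 21) = -3 + (21 + V) = 18 + V)
q = -19278 (q = -238*(-9)² = -238*81 = -19278)
1/(q + r(-204, 217)) = 1/(-19278 + (18 - 204)) = 1/(-19278 - 186) = 1/(-19464) = -1/19464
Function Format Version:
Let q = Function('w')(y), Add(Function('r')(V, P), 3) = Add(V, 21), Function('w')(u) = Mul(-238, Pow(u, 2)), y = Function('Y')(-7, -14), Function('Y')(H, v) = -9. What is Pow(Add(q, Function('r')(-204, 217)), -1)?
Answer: Rational(-1, 19464) ≈ -5.1377e-5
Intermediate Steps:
y = -9
Function('r')(V, P) = Add(18, V) (Function('r')(V, P) = Add(-3, Add(V, 21)) = Add(-3, Add(21, V)) = Add(18, V))
q = -19278 (q = Mul(-238, Pow(-9, 2)) = Mul(-238, 81) = -19278)
Pow(Add(q, Function('r')(-204, 217)), -1) = Pow(Add(-19278, Add(18, -204)), -1) = Pow(Add(-19278, -186), -1) = Pow(-19464, -1) = Rational(-1, 19464)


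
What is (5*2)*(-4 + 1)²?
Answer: 90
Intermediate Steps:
(5*2)*(-4 + 1)² = 10*(-3)² = 10*9 = 90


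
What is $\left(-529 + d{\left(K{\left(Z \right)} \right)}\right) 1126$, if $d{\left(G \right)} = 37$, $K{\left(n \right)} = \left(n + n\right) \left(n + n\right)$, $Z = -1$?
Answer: $-553992$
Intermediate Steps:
$K{\left(n \right)} = 4 n^{2}$ ($K{\left(n \right)} = 2 n 2 n = 4 n^{2}$)
$\left(-529 + d{\left(K{\left(Z \right)} \right)}\right) 1126 = \left(-529 + 37\right) 1126 = \left(-492\right) 1126 = -553992$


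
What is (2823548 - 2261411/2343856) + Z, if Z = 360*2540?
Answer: 8761209586077/2343856 ≈ 3.7379e+6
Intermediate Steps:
Z = 914400
(2823548 - 2261411/2343856) + Z = (2823548 - 2261411/2343856) + 914400 = 6617987659677/2343856 + 914400 = 8761209586077/2343856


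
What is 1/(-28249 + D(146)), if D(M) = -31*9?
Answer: -1/28528 ≈ -3.5053e-5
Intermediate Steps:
D(M) = -279 (D(M) = -1*279 = -279)
1/(-28249 + D(146)) = 1/(-28249 - 279) = 1/(-28528) = -1/28528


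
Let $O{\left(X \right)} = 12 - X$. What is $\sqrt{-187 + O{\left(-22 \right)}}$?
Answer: $3 i \sqrt{17} \approx 12.369 i$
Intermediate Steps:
$\sqrt{-187 + O{\left(-22 \right)}} = \sqrt{-187 + \left(12 - -22\right)} = \sqrt{-187 + \left(12 + 22\right)} = \sqrt{-187 + 34} = \sqrt{-153} = 3 i \sqrt{17}$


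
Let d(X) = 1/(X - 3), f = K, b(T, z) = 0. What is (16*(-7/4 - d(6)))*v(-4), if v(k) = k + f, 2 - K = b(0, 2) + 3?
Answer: 500/3 ≈ 166.67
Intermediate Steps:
K = -1 (K = 2 - (0 + 3) = 2 - 1*3 = 2 - 3 = -1)
f = -1
d(X) = 1/(-3 + X)
v(k) = -1 + k (v(k) = k - 1 = -1 + k)
(16*(-7/4 - d(6)))*v(-4) = (16*(-7/4 - 1/(-3 + 6)))*(-1 - 4) = (16*(-7*¼ - 1/3))*(-5) = (16*(-7/4 - 1*⅓))*(-5) = (16*(-7/4 - ⅓))*(-5) = (16*(-25/12))*(-5) = -100/3*(-5) = 500/3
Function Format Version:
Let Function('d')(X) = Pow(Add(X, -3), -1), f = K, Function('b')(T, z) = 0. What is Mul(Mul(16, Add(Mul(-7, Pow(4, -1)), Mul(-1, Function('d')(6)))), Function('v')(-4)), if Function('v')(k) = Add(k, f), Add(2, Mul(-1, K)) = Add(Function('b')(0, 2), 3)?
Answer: Rational(500, 3) ≈ 166.67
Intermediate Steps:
K = -1 (K = Add(2, Mul(-1, Add(0, 3))) = Add(2, Mul(-1, 3)) = Add(2, -3) = -1)
f = -1
Function('d')(X) = Pow(Add(-3, X), -1)
Function('v')(k) = Add(-1, k) (Function('v')(k) = Add(k, -1) = Add(-1, k))
Mul(Mul(16, Add(Mul(-7, Pow(4, -1)), Mul(-1, Function('d')(6)))), Function('v')(-4)) = Mul(Mul(16, Add(Mul(-7, Pow(4, -1)), Mul(-1, Pow(Add(-3, 6), -1)))), Add(-1, -4)) = Mul(Mul(16, Add(Mul(-7, Rational(1, 4)), Mul(-1, Pow(3, -1)))), -5) = Mul(Mul(16, Add(Rational(-7, 4), Mul(-1, Rational(1, 3)))), -5) = Mul(Mul(16, Add(Rational(-7, 4), Rational(-1, 3))), -5) = Mul(Mul(16, Rational(-25, 12)), -5) = Mul(Rational(-100, 3), -5) = Rational(500, 3)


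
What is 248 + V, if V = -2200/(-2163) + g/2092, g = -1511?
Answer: 1123533115/4524996 ≈ 248.29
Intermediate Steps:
V = 1334107/4524996 (V = -2200/(-2163) - 1511/2092 = -2200*(-1/2163) - 1511*1/2092 = 2200/2163 - 1511/2092 = 1334107/4524996 ≈ 0.29483)
248 + V = 248 + 1334107/4524996 = 1123533115/4524996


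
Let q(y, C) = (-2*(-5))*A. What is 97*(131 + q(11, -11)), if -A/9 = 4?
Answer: -22213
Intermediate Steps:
A = -36 (A = -9*4 = -36)
q(y, C) = -360 (q(y, C) = -2*(-5)*(-36) = 10*(-36) = -360)
97*(131 + q(11, -11)) = 97*(131 - 360) = 97*(-229) = -22213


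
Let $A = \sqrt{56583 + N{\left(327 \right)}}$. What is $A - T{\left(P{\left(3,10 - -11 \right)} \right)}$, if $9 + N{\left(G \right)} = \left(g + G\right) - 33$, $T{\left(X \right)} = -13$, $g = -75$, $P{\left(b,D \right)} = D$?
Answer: $13 + \sqrt{56793} \approx 251.31$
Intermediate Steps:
$N{\left(G \right)} = -117 + G$ ($N{\left(G \right)} = -9 + \left(\left(-75 + G\right) - 33\right) = -9 + \left(-108 + G\right) = -117 + G$)
$A = \sqrt{56793}$ ($A = \sqrt{56583 + \left(-117 + 327\right)} = \sqrt{56583 + 210} = \sqrt{56793} \approx 238.31$)
$A - T{\left(P{\left(3,10 - -11 \right)} \right)} = \sqrt{56793} - -13 = \sqrt{56793} + 13 = 13 + \sqrt{56793}$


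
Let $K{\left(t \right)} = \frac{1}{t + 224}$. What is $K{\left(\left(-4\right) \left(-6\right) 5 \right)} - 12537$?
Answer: $- \frac{4312727}{344} \approx -12537.0$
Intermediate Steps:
$K{\left(t \right)} = \frac{1}{224 + t}$
$K{\left(\left(-4\right) \left(-6\right) 5 \right)} - 12537 = \frac{1}{224 + \left(-4\right) \left(-6\right) 5} - 12537 = \frac{1}{224 + 24 \cdot 5} - 12537 = \frac{1}{224 + 120} - 12537 = \frac{1}{344} - 12537 = - \frac{4312727}{344}$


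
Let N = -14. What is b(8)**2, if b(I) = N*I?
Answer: 12544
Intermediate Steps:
b(I) = -14*I
b(8)**2 = (-14*8)**2 = (-112)**2 = 12544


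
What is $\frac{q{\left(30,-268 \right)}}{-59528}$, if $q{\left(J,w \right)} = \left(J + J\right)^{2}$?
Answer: $- \frac{450}{7441} \approx -0.060476$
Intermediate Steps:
$q{\left(J,w \right)} = 4 J^{2}$ ($q{\left(J,w \right)} = \left(2 J\right)^{2} = 4 J^{2}$)
$\frac{q{\left(30,-268 \right)}}{-59528} = \frac{4 \cdot 30^{2}}{-59528} = 4 \cdot 900 \left(- \frac{1}{59528}\right) = 3600 \left(- \frac{1}{59528}\right) = - \frac{450}{7441}$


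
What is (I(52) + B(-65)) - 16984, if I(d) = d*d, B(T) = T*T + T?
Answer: -10120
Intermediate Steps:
B(T) = T + T**2 (B(T) = T**2 + T = T + T**2)
I(d) = d**2
(I(52) + B(-65)) - 16984 = (52**2 - 65*(1 - 65)) - 16984 = (2704 - 65*(-64)) - 16984 = (2704 + 4160) - 16984 = 6864 - 16984 = -10120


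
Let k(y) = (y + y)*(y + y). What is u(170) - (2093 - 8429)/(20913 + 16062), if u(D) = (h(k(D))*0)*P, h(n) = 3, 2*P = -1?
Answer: 2112/12325 ≈ 0.17136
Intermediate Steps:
P = -½ (P = (½)*(-1) = -½ ≈ -0.50000)
k(y) = 4*y² (k(y) = (2*y)*(2*y) = 4*y²)
u(D) = 0 (u(D) = (3*0)*(-½) = 0*(-½) = 0)
u(170) - (2093 - 8429)/(20913 + 16062) = 0 - (2093 - 8429)/(20913 + 16062) = 0 - (-6336)/36975 = 0 - 1*(-2112/12325) = 0 + 2112/12325 = 2112/12325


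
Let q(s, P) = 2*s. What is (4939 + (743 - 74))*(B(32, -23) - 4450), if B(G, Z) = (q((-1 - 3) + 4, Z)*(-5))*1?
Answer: -24955600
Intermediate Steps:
B(G, Z) = 0 (B(G, Z) = ((2*((-1 - 3) + 4))*(-5))*1 = ((2*(-4 + 4))*(-5))*1 = ((2*0)*(-5))*1 = (0*(-5))*1 = 0*1 = 0)
(4939 + (743 - 74))*(B(32, -23) - 4450) = (4939 + (743 - 74))*(0 - 4450) = (4939 + 669)*(-4450) = 5608*(-4450) = -24955600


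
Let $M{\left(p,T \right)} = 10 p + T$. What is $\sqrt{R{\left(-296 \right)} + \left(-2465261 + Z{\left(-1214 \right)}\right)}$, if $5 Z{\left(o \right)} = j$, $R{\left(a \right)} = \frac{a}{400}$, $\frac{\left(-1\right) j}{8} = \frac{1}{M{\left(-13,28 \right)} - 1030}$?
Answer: $\frac{9 i \sqrt{243753515286}}{2830} \approx 1570.1 i$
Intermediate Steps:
$M{\left(p,T \right)} = T + 10 p$
$j = \frac{2}{283}$ ($j = - \frac{8}{\left(28 + 10 \left(-13\right)\right) - 1030} = - \frac{8}{\left(28 - 130\right) - 1030} = - \frac{8}{-102 - 1030} = - \frac{8}{-1132} = \left(-8\right) \left(- \frac{1}{1132}\right) = \frac{2}{283} \approx 0.0070671$)
$R{\left(a \right)} = \frac{a}{400}$ ($R{\left(a \right)} = a \frac{1}{400} = \frac{a}{400}$)
$Z{\left(o \right)} = \frac{2}{1415}$ ($Z{\left(o \right)} = \frac{1}{5} \cdot \frac{2}{283} = \frac{2}{1415}$)
$\sqrt{R{\left(-296 \right)} + \left(-2465261 + Z{\left(-1214 \right)}\right)} = \sqrt{\frac{1}{400} \left(-296\right) + \left(-2465261 + \frac{2}{1415}\right)} = \sqrt{- \frac{37}{50} - \frac{3488344313}{1415}} = \sqrt{- \frac{34883453601}{14150}} = \frac{9 i \sqrt{243753515286}}{2830}$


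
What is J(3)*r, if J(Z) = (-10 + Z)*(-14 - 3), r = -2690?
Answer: -320110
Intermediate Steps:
J(Z) = 170 - 17*Z (J(Z) = (-10 + Z)*(-17) = 170 - 17*Z)
J(3)*r = (170 - 17*3)*(-2690) = (170 - 51)*(-2690) = 119*(-2690) = -320110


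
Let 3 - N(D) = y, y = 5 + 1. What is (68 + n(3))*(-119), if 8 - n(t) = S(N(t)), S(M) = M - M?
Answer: -9044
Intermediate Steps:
y = 6
N(D) = -3 (N(D) = 3 - 1*6 = 3 - 6 = -3)
S(M) = 0
n(t) = 8 (n(t) = 8 - 1*0 = 8 + 0 = 8)
(68 + n(3))*(-119) = (68 + 8)*(-119) = 76*(-119) = -9044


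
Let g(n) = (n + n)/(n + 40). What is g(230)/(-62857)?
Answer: -46/1697139 ≈ -2.7104e-5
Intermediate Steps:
g(n) = 2*n/(40 + n) (g(n) = (2*n)/(40 + n) = 2*n/(40 + n))
g(230)/(-62857) = (2*230/(40 + 230))/(-62857) = (2*230/270)*(-1/62857) = (2*230*(1/270))*(-1/62857) = (46/27)*(-1/62857) = -46/1697139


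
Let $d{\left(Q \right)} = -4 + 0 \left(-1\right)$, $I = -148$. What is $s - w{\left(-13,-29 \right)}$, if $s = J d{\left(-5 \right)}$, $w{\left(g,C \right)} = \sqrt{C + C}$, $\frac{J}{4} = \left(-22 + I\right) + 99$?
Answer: $1136 - i \sqrt{58} \approx 1136.0 - 7.6158 i$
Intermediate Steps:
$d{\left(Q \right)} = -4$ ($d{\left(Q \right)} = -4 + 0 = -4$)
$J = -284$ ($J = 4 \left(\left(-22 - 148\right) + 99\right) = 4 \left(-170 + 99\right) = 4 \left(-71\right) = -284$)
$w{\left(g,C \right)} = \sqrt{2} \sqrt{C}$ ($w{\left(g,C \right)} = \sqrt{2 C} = \sqrt{2} \sqrt{C}$)
$s = 1136$ ($s = \left(-284\right) \left(-4\right) = 1136$)
$s - w{\left(-13,-29 \right)} = 1136 - \sqrt{2} \sqrt{-29} = 1136 - \sqrt{2} i \sqrt{29} = 1136 - i \sqrt{58}$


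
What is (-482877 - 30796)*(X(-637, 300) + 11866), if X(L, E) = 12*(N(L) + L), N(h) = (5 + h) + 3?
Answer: 1708476398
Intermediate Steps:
N(h) = 8 + h
X(L, E) = 96 + 24*L (X(L, E) = 12*((8 + L) + L) = 12*(8 + 2*L) = 96 + 24*L)
(-482877 - 30796)*(X(-637, 300) + 11866) = (-482877 - 30796)*((96 + 24*(-637)) + 11866) = -513673*((96 - 15288) + 11866) = -513673*(-15192 + 11866) = -513673*(-3326) = 1708476398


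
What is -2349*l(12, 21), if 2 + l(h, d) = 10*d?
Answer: -488592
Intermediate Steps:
l(h, d) = -2 + 10*d
-2349*l(12, 21) = -2349*(-2 + 10*21) = -2349*(-2 + 210) = -2349*208 = -488592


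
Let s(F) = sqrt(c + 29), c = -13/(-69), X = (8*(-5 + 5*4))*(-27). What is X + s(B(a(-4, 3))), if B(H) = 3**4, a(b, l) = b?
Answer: -3240 + sqrt(138966)/69 ≈ -3234.6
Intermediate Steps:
X = -3240 (X = (8*(-5 + 20))*(-27) = (8*15)*(-27) = 120*(-27) = -3240)
B(H) = 81
c = 13/69 (c = -13*(-1/69) = 13/69 ≈ 0.18841)
s(F) = sqrt(138966)/69 (s(F) = sqrt(13/69 + 29) = sqrt(2014/69) = sqrt(138966)/69)
X + s(B(a(-4, 3))) = -3240 + sqrt(138966)/69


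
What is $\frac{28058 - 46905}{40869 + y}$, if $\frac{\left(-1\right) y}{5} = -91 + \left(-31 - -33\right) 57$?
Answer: $- \frac{18847}{40754} \approx -0.46246$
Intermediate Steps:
$y = -115$ ($y = - 5 \left(-91 + \left(-31 - -33\right) 57\right) = - 5 \left(-91 + \left(-31 + 33\right) 57\right) = - 5 \left(-91 + 2 \cdot 57\right) = - 5 \left(-91 + 114\right) = \left(-5\right) 23 = -115$)
$\frac{28058 - 46905}{40869 + y} = \frac{28058 - 46905}{40869 - 115} = - \frac{18847}{40754}$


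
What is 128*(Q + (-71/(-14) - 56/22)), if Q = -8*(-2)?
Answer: 182592/77 ≈ 2371.3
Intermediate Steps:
Q = 16
128*(Q + (-71/(-14) - 56/22)) = 128*(16 + (-71/(-14) - 56/22)) = 128*(16 + (-71*(-1/14) - 56*1/22)) = 128*(16 + (71/14 - 28/11)) = 128*(16 + 389/154) = 128*(2853/154) = 182592/77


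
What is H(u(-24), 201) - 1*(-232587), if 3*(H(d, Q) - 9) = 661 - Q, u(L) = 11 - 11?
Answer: 698248/3 ≈ 2.3275e+5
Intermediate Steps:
u(L) = 0
H(d, Q) = 688/3 - Q/3 (H(d, Q) = 9 + (661 - Q)/3 = 9 + (661/3 - Q/3) = 688/3 - Q/3)
H(u(-24), 201) - 1*(-232587) = (688/3 - ⅓*201) - 1*(-232587) = (688/3 - 67) + 232587 = 487/3 + 232587 = 698248/3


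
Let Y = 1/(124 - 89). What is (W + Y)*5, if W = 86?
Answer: 3011/7 ≈ 430.14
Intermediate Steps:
Y = 1/35 ≈ 0.028571
(W + Y)*5 = (86 + 1/35)*5 = (3011/35)*5 = 3011/7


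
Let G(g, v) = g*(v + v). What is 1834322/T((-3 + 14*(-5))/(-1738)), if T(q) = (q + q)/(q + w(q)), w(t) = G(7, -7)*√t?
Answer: 917161 - 89881778*√126874/73 ≈ -4.3765e+8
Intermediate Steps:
G(g, v) = 2*g*v (G(g, v) = g*(2*v) = 2*g*v)
w(t) = -98*√t (w(t) = (2*7*(-7))*√t = -98*√t)
T(q) = 2*q/(q - 98*√q) (T(q) = (q + q)/(q - 98*√q) = (2*q)/(q - 98*√q) = 2*q/(q - 98*√q))
1834322/T((-3 + 14*(-5))/(-1738)) = 1834322/((2*((-3 + 14*(-5))/(-1738))/((-3 + 14*(-5))/(-1738) - 98*√73*√(-1/(-1738))))) = 1834322/((2*((-3 - 70)*(-1/1738))/((-3 - 70)*(-1/1738) - 98*√126874/1738))) = 1834322/((2*(-73*(-1/1738))/(-73*(-1/1738) - 98*√126874/1738))) = 1834322/((2*(73/1738)/(73/1738 - 49*√126874/869))) = 1834322/((73/(869*(73/1738 - 49*√126874/869)))) = 1834322*(½ - 49*√126874/73) = 917161 - 89881778*√126874/73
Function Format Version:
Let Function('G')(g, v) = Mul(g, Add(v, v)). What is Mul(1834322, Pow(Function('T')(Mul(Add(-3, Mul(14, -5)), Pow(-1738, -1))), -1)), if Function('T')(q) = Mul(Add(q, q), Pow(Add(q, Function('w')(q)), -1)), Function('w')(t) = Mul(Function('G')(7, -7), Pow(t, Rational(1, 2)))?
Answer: Add(917161, Mul(Rational(-89881778, 73), Pow(126874, Rational(1, 2)))) ≈ -4.3765e+8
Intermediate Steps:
Function('G')(g, v) = Mul(2, g, v) (Function('G')(g, v) = Mul(g, Mul(2, v)) = Mul(2, g, v))
Function('w')(t) = Mul(-98, Pow(t, Rational(1, 2))) (Function('w')(t) = Mul(Mul(2, 7, -7), Pow(t, Rational(1, 2))) = Mul(-98, Pow(t, Rational(1, 2))))
Function('T')(q) = Mul(2, q, Pow(Add(q, Mul(-98, Pow(q, Rational(1, 2)))), -1)) (Function('T')(q) = Mul(Add(q, q), Pow(Add(q, Mul(-98, Pow(q, Rational(1, 2)))), -1)) = Mul(Mul(2, q), Pow(Add(q, Mul(-98, Pow(q, Rational(1, 2)))), -1)) = Mul(2, q, Pow(Add(q, Mul(-98, Pow(q, Rational(1, 2)))), -1)))
Mul(1834322, Pow(Function('T')(Mul(Add(-3, Mul(14, -5)), Pow(-1738, -1))), -1)) = Mul(1834322, Pow(Mul(2, Mul(Add(-3, Mul(14, -5)), Pow(-1738, -1)), Pow(Add(Mul(Add(-3, Mul(14, -5)), Pow(-1738, -1)), Mul(-98, Pow(Mul(Add(-3, Mul(14, -5)), Pow(-1738, -1)), Rational(1, 2)))), -1)), -1)) = Mul(1834322, Pow(Mul(2, Mul(Add(-3, -70), Rational(-1, 1738)), Pow(Add(Mul(Add(-3, -70), Rational(-1, 1738)), Mul(-98, Pow(Mul(Add(-3, -70), Rational(-1, 1738)), Rational(1, 2)))), -1)), -1)) = Mul(1834322, Pow(Mul(2, Mul(-73, Rational(-1, 1738)), Pow(Add(Mul(-73, Rational(-1, 1738)), Mul(-98, Pow(Mul(-73, Rational(-1, 1738)), Rational(1, 2)))), -1)), -1)) = Mul(1834322, Pow(Mul(2, Rational(73, 1738), Pow(Add(Rational(73, 1738), Mul(-98, Pow(Rational(73, 1738), Rational(1, 2)))), -1)), -1)) = Mul(1834322, Pow(Mul(2, Rational(73, 1738), Pow(Add(Rational(73, 1738), Mul(-98, Mul(Rational(1, 1738), Pow(126874, Rational(1, 2))))), -1)), -1)) = Mul(1834322, Pow(Mul(2, Rational(73, 1738), Pow(Add(Rational(73, 1738), Mul(Rational(-49, 869), Pow(126874, Rational(1, 2)))), -1)), -1)) = Mul(1834322, Pow(Mul(Rational(73, 869), Pow(Add(Rational(73, 1738), Mul(Rational(-49, 869), Pow(126874, Rational(1, 2)))), -1)), -1)) = Mul(1834322, Add(Rational(1, 2), Mul(Rational(-49, 73), Pow(126874, Rational(1, 2))))) = Add(917161, Mul(Rational(-89881778, 73), Pow(126874, Rational(1, 2))))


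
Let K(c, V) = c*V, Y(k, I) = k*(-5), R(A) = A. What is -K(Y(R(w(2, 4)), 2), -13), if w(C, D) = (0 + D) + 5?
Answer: -585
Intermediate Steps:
w(C, D) = 5 + D (w(C, D) = D + 5 = 5 + D)
Y(k, I) = -5*k
K(c, V) = V*c
-K(Y(R(w(2, 4)), 2), -13) = -(-13)*(-5*(5 + 4)) = -(-13)*(-5*9) = -(-13)*(-45) = -1*585 = -585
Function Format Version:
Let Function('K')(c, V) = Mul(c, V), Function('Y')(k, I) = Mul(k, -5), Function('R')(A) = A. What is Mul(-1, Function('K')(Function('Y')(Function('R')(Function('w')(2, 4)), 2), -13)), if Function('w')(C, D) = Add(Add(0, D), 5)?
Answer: -585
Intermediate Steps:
Function('w')(C, D) = Add(5, D) (Function('w')(C, D) = Add(D, 5) = Add(5, D))
Function('Y')(k, I) = Mul(-5, k)
Function('K')(c, V) = Mul(V, c)
Mul(-1, Function('K')(Function('Y')(Function('R')(Function('w')(2, 4)), 2), -13)) = Mul(-1, Mul(-13, Mul(-5, Add(5, 4)))) = Mul(-1, Mul(-13, Mul(-5, 9))) = Mul(-1, Mul(-13, -45)) = Mul(-1, 585) = -585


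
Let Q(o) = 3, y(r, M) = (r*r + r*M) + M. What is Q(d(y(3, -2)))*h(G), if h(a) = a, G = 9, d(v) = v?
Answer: 27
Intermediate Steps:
y(r, M) = M + r**2 + M*r (y(r, M) = (r**2 + M*r) + M = M + r**2 + M*r)
Q(d(y(3, -2)))*h(G) = 3*9 = 27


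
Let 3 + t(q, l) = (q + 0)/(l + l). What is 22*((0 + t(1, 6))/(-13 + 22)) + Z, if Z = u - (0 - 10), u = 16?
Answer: 1019/54 ≈ 18.870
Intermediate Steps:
t(q, l) = -3 + q/(2*l) (t(q, l) = -3 + (q + 0)/(l + l) = -3 + q/((2*l)) = -3 + q*(1/(2*l)) = -3 + q/(2*l))
Z = 26 (Z = 16 - (0 - 10) = 16 - 1*(-10) = 16 + 10 = 26)
22*((0 + t(1, 6))/(-13 + 22)) + Z = 22*((0 + (-3 + (½)*1/6))/(-13 + 22)) + 26 = 22*((0 + (-3 + (½)*1*(⅙)))/9) + 26 = 22*((0 + (-3 + 1/12))*(⅑)) + 26 = 22*((0 - 35/12)*(⅑)) + 26 = 22*(-35/12*⅑) + 26 = 22*(-35/108) + 26 = -385/54 + 26 = 1019/54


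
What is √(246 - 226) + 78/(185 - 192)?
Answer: -78/7 + 2*√5 ≈ -6.6707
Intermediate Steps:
√(246 - 226) + 78/(185 - 192) = √20 + 78/(-7) = 2*√5 - ⅐*78 = 2*√5 - 78/7 = -78/7 + 2*√5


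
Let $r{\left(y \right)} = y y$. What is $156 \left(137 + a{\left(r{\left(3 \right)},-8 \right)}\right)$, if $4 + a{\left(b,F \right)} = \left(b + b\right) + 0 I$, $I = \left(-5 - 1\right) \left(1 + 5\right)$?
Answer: $23556$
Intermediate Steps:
$I = -36$ ($I = \left(-6\right) 6 = -36$)
$r{\left(y \right)} = y^{2}$
$a{\left(b,F \right)} = -4 + 2 b$ ($a{\left(b,F \right)} = -4 + \left(\left(b + b\right) + 0 \left(-36\right)\right) = -4 + \left(2 b + 0\right) = -4 + 2 b$)
$156 \left(137 + a{\left(r{\left(3 \right)},-8 \right)}\right) = 156 \left(137 - \left(4 - 2 \cdot 3^{2}\right)\right) = 156 \left(137 + \left(-4 + 2 \cdot 9\right)\right) = 156 \left(137 + \left(-4 + 18\right)\right) = 156 \left(137 + 14\right) = 156 \cdot 151 = 23556$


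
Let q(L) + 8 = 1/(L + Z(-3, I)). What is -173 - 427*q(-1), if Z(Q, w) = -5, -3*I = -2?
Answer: 19885/6 ≈ 3314.2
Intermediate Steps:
I = ⅔ (I = -⅓*(-2) = ⅔ ≈ 0.66667)
q(L) = -8 + 1/(-5 + L) (q(L) = -8 + 1/(L - 5) = -8 + 1/(-5 + L))
-173 - 427*q(-1) = -173 - 427*(41 - 8*(-1))/(-5 - 1) = -173 - 427*(41 + 8)/(-6) = -173 - (-427)*49/6 = -173 - 427*(-49/6) = -173 + 20923/6 = 19885/6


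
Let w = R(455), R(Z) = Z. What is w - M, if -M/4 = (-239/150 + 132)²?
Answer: 385192096/5625 ≈ 68479.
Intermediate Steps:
M = -382632721/5625 (M = -4*(-239/150 + 132)² = -4*(19561/150)² = -4*382632721/22500 = -382632721/5625 ≈ -68024.)
w = 455
w - M = 455 - 1*(-382632721/5625) = 455 + 382632721/5625 = 385192096/5625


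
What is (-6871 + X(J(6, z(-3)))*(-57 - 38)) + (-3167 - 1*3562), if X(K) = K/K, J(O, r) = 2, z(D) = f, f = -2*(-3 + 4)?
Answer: -13695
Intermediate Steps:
f = -2 (f = -2*1 = -2)
z(D) = -2
X(K) = 1
(-6871 + X(J(6, z(-3)))*(-57 - 38)) + (-3167 - 1*3562) = (-6871 + 1*(-57 - 38)) + (-3167 - 1*3562) = (-6871 + 1*(-95)) + (-3167 - 3562) = (-6871 - 95) - 6729 = -6966 - 6729 = -13695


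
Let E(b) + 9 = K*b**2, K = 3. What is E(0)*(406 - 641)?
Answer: 2115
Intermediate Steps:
E(b) = -9 + 3*b**2
E(0)*(406 - 641) = (-9 + 3*0**2)*(406 - 641) = (-9 + 3*0)*(-235) = (-9 + 0)*(-235) = -9*(-235) = 2115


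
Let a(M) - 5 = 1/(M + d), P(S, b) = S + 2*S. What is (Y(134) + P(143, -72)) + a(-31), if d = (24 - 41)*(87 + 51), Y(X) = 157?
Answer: 1404806/2377 ≈ 591.00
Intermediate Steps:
P(S, b) = 3*S
d = -2346 (d = -17*138 = -2346)
a(M) = 5 + 1/(-2346 + M) (a(M) = 5 + 1/(M - 2346) = 5 + 1/(-2346 + M))
(Y(134) + P(143, -72)) + a(-31) = (157 + 3*143) + (-11729 + 5*(-31))/(-2346 - 31) = (157 + 429) + (-11729 - 155)/(-2377) = 586 - 1/2377*(-11884) = 586 + 11884/2377 = 1404806/2377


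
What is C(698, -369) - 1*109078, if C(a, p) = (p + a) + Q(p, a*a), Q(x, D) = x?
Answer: -109118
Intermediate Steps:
C(a, p) = a + 2*p (C(a, p) = (p + a) + p = (a + p) + p = a + 2*p)
C(698, -369) - 1*109078 = (698 + 2*(-369)) - 1*109078 = (698 - 738) - 109078 = -40 - 109078 = -109118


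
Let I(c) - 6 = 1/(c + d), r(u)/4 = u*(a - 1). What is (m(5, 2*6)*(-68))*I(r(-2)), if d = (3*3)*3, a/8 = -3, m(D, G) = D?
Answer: -463420/227 ≈ -2041.5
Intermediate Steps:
a = -24 (a = 8*(-3) = -24)
r(u) = -100*u (r(u) = 4*(u*(-24 - 1)) = 4*(u*(-25)) = 4*(-25*u) = -100*u)
d = 27 (d = 9*3 = 27)
I(c) = 6 + 1/(27 + c) (I(c) = 6 + 1/(c + 27) = 6 + 1/(27 + c))
(m(5, 2*6)*(-68))*I(r(-2)) = (5*(-68))*((163 + 6*(-100*(-2)))/(27 - 100*(-2))) = -340*(163 + 6*200)/(27 + 200) = -340*(163 + 1200)/227 = -340*1363/227 = -463420/227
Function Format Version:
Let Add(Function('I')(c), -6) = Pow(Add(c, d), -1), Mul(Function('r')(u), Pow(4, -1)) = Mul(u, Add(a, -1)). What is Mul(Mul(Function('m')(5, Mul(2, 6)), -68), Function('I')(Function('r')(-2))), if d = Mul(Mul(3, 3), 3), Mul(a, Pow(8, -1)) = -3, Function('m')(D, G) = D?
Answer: Rational(-463420, 227) ≈ -2041.5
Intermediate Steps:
a = -24 (a = Mul(8, -3) = -24)
Function('r')(u) = Mul(-100, u) (Function('r')(u) = Mul(4, Mul(u, Add(-24, -1))) = Mul(4, Mul(u, -25)) = Mul(4, Mul(-25, u)) = Mul(-100, u))
d = 27 (d = Mul(9, 3) = 27)
Function('I')(c) = Add(6, Pow(Add(27, c), -1)) (Function('I')(c) = Add(6, Pow(Add(c, 27), -1)) = Add(6, Pow(Add(27, c), -1)))
Mul(Mul(Function('m')(5, Mul(2, 6)), -68), Function('I')(Function('r')(-2))) = Mul(Mul(5, -68), Mul(Pow(Add(27, Mul(-100, -2)), -1), Add(163, Mul(6, Mul(-100, -2))))) = Mul(-340, Mul(Pow(Add(27, 200), -1), Add(163, Mul(6, 200)))) = Mul(-340, Mul(Pow(227, -1), Add(163, 1200))) = Mul(-340, Mul(Rational(1, 227), 1363)) = Mul(-340, Rational(1363, 227)) = Rational(-463420, 227)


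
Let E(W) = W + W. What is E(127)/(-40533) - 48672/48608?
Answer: -62036519/61569627 ≈ -1.0076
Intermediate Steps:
E(W) = 2*W
E(127)/(-40533) - 48672/48608 = (2*127)/(-40533) - 48672/48608 = 254*(-1/40533) - 48672*1/48608 = -254/40533 - 1521/1519 = -62036519/61569627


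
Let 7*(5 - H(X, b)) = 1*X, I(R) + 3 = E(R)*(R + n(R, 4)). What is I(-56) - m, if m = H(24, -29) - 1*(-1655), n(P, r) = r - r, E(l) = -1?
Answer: -11225/7 ≈ -1603.6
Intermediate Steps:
n(P, r) = 0
I(R) = -3 - R (I(R) = -3 - (R + 0) = -3 - R)
H(X, b) = 5 - X/7
m = 11596/7 (m = (5 - 1/7*24) - 1*(-1655) = (5 - 24/7) + 1655 = 11/7 + 1655 = 11596/7 ≈ 1656.6)
I(-56) - m = (-3 - 1*(-56)) - 1*11596/7 = (-3 + 56) - 11596/7 = 53 - 11596/7 = -11225/7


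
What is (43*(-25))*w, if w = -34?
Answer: 36550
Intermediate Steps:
(43*(-25))*w = (43*(-25))*(-34) = -1075*(-34) = 36550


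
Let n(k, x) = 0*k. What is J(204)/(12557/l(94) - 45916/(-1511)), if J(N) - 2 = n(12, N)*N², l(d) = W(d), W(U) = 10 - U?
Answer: -253848/15116683 ≈ -0.016793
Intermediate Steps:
n(k, x) = 0
l(d) = 10 - d
J(N) = 2 (J(N) = 2 + 0*N² = 2 + 0 = 2)
J(204)/(12557/l(94) - 45916/(-1511)) = 2/(12557/(10 - 1*94) - 45916/(-1511)) = 2/(12557/(10 - 94) - 45916*(-1/1511)) = 2/(12557/(-84) + 45916/1511) = 2/(12557*(-1/84) + 45916/1511) = 2/(-12557/84 + 45916/1511) = 2/(-15116683/126924) = 2*(-126924/15116683) = -253848/15116683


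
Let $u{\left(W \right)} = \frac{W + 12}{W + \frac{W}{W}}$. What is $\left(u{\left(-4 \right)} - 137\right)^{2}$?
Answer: $\frac{175561}{9} \approx 19507.0$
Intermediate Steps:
$u{\left(W \right)} = \frac{12 + W}{1 + W}$ ($u{\left(W \right)} = \frac{12 + W}{W + 1} = \frac{12 + W}{1 + W}$)
$\left(u{\left(-4 \right)} - 137\right)^{2} = \left(\frac{12 - 4}{1 - 4} - 137\right)^{2} = \left(\frac{1}{-3} \cdot 8 - 137\right)^{2} = \left(\left(- \frac{1}{3}\right) 8 - 137\right)^{2} = \left(- \frac{8}{3} - 137\right)^{2} = \left(- \frac{419}{3}\right)^{2} = \frac{175561}{9}$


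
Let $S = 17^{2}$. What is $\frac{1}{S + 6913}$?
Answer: $\frac{1}{7202} \approx 0.00013885$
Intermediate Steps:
$S = 289$
$\frac{1}{S + 6913} = \frac{1}{289 + 6913} = \frac{1}{7202}$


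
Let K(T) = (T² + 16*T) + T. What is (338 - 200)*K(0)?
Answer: 0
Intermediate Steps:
K(T) = T² + 17*T
(338 - 200)*K(0) = (338 - 200)*(0*(17 + 0)) = 138*(0*17) = 138*0 = 0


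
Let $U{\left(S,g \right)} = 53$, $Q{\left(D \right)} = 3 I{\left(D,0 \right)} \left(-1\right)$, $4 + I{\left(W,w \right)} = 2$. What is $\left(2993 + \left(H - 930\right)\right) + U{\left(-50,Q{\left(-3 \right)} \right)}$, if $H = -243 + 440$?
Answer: $2313$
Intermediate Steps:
$H = 197$
$I{\left(W,w \right)} = -2$ ($I{\left(W,w \right)} = -4 + 2 = -2$)
$Q{\left(D \right)} = 6$ ($Q{\left(D \right)} = 3 \left(-2\right) \left(-1\right) = \left(-6\right) \left(-1\right) = 6$)
$\left(2993 + \left(H - 930\right)\right) + U{\left(-50,Q{\left(-3 \right)} \right)} = \left(2993 + \left(197 - 930\right)\right) + 53 = \left(2993 - 733\right) + 53 = 2260 + 53 = 2313$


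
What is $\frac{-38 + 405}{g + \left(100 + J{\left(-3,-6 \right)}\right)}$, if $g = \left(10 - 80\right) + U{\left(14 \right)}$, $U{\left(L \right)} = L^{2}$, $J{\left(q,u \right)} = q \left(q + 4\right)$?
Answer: $\frac{367}{223} \approx 1.6457$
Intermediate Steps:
$J{\left(q,u \right)} = q \left(4 + q\right)$
$g = 126$ ($g = \left(10 - 80\right) + 14^{2} = -70 + 196 = 126$)
$\frac{-38 + 405}{g + \left(100 + J{\left(-3,-6 \right)}\right)} = \frac{-38 + 405}{126 + \left(100 - 3 \left(4 - 3\right)\right)} = \frac{367}{126 + \left(100 - 3\right)} = \frac{367}{126 + 97} = \frac{367}{223}$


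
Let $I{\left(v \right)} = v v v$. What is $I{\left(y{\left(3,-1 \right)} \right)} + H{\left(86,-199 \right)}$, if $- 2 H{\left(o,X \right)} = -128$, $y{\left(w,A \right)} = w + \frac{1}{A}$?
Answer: $72$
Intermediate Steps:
$H{\left(o,X \right)} = 64$ ($H{\left(o,X \right)} = \left(- \frac{1}{2}\right) \left(-128\right) = 64$)
$I{\left(v \right)} = v^{3}$ ($I{\left(v \right)} = v^{2} v = v^{3}$)
$I{\left(y{\left(3,-1 \right)} \right)} + H{\left(86,-199 \right)} = \left(3 + \frac{1}{-1}\right)^{3} + 64 = \left(3 - 1\right)^{3} + 64 = 2^{3} + 64 = 8 + 64 = 72$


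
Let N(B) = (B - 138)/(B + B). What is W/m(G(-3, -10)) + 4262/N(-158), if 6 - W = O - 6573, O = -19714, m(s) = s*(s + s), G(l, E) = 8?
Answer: 22521513/4736 ≈ 4755.4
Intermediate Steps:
m(s) = 2*s**2 (m(s) = s*(2*s) = 2*s**2)
N(B) = (-138 + B)/(2*B) (N(B) = (-138 + B)/((2*B)) = (-138 + B)*(1/(2*B)) = (-138 + B)/(2*B))
W = 26293 (W = 6 - (-19714 - 6573) = 6 - 1*(-26287) = 6 + 26287 = 26293)
W/m(G(-3, -10)) + 4262/N(-158) = 26293/((2*8**2)) + 4262/(((1/2)*(-138 - 158)/(-158))) = 26293/((2*64)) + 4262/(((1/2)*(-1/158)*(-296))) = 26293/128 + 4262/(74/79) = 26293*(1/128) + 4262*(79/74) = 26293/128 + 168349/37 = 22521513/4736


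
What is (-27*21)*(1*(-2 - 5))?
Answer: 3969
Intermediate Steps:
(-27*21)*(1*(-2 - 5)) = -567*(-7) = 3969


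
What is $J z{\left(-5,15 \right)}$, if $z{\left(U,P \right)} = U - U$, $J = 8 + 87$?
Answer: $0$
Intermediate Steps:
$J = 95$
$z{\left(U,P \right)} = 0$
$J z{\left(-5,15 \right)} = 95 \cdot 0 = 0$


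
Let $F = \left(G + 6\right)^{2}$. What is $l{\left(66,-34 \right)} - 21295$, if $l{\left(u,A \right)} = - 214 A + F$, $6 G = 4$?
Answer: $- \frac{125771}{9} \approx -13975.0$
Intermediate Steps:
$G = \frac{2}{3}$ ($G = \frac{1}{6} \cdot 4 = \frac{2}{3} \approx 0.66667$)
$F = \frac{400}{9}$ ($F = \left(\frac{2}{3} + 6\right)^{2} = \left(\frac{20}{3}\right)^{2} = \frac{400}{9} \approx 44.444$)
$l{\left(u,A \right)} = \frac{400}{9} - 214 A$ ($l{\left(u,A \right)} = - 214 A + \frac{400}{9} = \frac{400}{9} - 214 A$)
$l{\left(66,-34 \right)} - 21295 = \left(\frac{400}{9} - -7276\right) - 21295 = \left(\frac{400}{9} + 7276\right) - 21295 = \frac{65884}{9} - 21295 = - \frac{125771}{9}$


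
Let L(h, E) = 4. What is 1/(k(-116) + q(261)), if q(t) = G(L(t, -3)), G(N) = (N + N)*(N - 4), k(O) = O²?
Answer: 1/13456 ≈ 7.4316e-5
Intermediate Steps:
G(N) = 2*N*(-4 + N) (G(N) = (2*N)*(-4 + N) = 2*N*(-4 + N))
q(t) = 0 (q(t) = 2*4*(-4 + 4) = 2*4*0 = 0)
1/(k(-116) + q(261)) = 1/((-116)² + 0) = 1/(13456 + 0) = 1/13456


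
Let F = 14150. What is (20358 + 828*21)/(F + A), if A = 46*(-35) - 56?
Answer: 18873/6242 ≈ 3.0236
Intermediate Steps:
A = -1666 (A = -1610 - 56 = -1666)
(20358 + 828*21)/(F + A) = (20358 + 828*21)/(14150 - 1666) = (20358 + 17388)/12484 = 37746*(1/12484) = 18873/6242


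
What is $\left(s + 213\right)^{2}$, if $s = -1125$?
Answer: $831744$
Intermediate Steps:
$\left(s + 213\right)^{2} = \left(-1125 + 213\right)^{2} = \left(-912\right)^{2} = 831744$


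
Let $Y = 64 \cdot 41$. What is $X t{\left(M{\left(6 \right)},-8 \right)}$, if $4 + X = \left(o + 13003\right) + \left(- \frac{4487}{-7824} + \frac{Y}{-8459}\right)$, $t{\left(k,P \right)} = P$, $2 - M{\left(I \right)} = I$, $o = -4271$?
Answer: $- \frac{577664534605}{8272902} \approx -69826.0$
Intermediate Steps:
$M{\left(I \right)} = 2 - I$
$Y = 2624$
$X = \frac{577664534605}{66183216}$ ($X = -4 + \left(\left(-4271 + 13003\right) + \left(- \frac{4487}{-7824} + \frac{2624}{-8459}\right)\right) = -4 + \left(8732 + \left(\left(-4487\right) \left(- \frac{1}{7824}\right) + 2624 \left(- \frac{1}{8459}\right)\right)\right) = -4 + \left(8732 + \left(\frac{4487}{7824} - \frac{2624}{8459}\right)\right) = -4 + \left(8732 + \frac{17425357}{66183216}\right) = -4 + \frac{577929267469}{66183216} = \frac{577664534605}{66183216} \approx 8728.3$)
$X t{\left(M{\left(6 \right)},-8 \right)} = \frac{577664534605}{66183216} \left(-8\right) = - \frac{577664534605}{8272902}$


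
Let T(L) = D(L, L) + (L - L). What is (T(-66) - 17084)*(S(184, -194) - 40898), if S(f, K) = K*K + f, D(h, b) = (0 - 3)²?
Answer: 52556850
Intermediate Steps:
D(h, b) = 9 (D(h, b) = (-3)² = 9)
T(L) = 9 (T(L) = 9 + (L - L) = 9 + 0 = 9)
S(f, K) = f + K² (S(f, K) = K² + f = f + K²)
(T(-66) - 17084)*(S(184, -194) - 40898) = (9 - 17084)*((184 + (-194)²) - 40898) = -17075*((184 + 37636) - 40898) = -17075*(37820 - 40898) = -17075*(-3078) = 52556850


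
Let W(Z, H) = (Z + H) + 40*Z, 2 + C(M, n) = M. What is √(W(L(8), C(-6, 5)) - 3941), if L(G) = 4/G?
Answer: 9*I*√194/2 ≈ 62.678*I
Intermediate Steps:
C(M, n) = -2 + M
W(Z, H) = H + 41*Z (W(Z, H) = (H + Z) + 40*Z = H + 41*Z)
√(W(L(8), C(-6, 5)) - 3941) = √(((-2 - 6) + 41*(4/8)) - 3941) = √((-8 + 41*(4*(⅛))) - 3941) = √((-8 + 41*(½)) - 3941) = √((-8 + 41/2) - 3941) = √(25/2 - 3941) = √(-7857/2) = 9*I*√194/2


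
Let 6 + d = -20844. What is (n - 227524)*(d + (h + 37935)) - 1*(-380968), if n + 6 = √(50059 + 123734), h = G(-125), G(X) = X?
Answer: -3858527832 + 16960*√173793 ≈ -3.8515e+9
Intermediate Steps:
d = -20850 (d = -6 - 20844 = -20850)
h = -125
n = -6 + √173793 (n = -6 + √(50059 + 123734) = -6 + √173793 ≈ 410.88)
(n - 227524)*(d + (h + 37935)) - 1*(-380968) = ((-6 + √173793) - 227524)*(-20850 + (-125 + 37935)) - 1*(-380968) = (-227530 + √173793)*(-20850 + 37810) + 380968 = (-227530 + √173793)*16960 + 380968 = (-3858908800 + 16960*√173793) + 380968 = -3858527832 + 16960*√173793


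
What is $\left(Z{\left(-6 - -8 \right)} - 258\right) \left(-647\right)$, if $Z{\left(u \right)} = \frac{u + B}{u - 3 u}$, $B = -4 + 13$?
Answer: $\frac{674821}{4} \approx 1.6871 \cdot 10^{5}$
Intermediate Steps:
$B = 9$
$Z{\left(u \right)} = - \frac{9 + u}{2 u}$ ($Z{\left(u \right)} = \frac{u + 9}{u - 3 u} = \frac{9 + u}{\left(-2\right) u} = \left(9 + u\right) \left(- \frac{1}{2 u}\right) = - \frac{9 + u}{2 u}$)
$\left(Z{\left(-6 - -8 \right)} - 258\right) \left(-647\right) = \left(\frac{-9 - \left(-6 - -8\right)}{2 \left(-6 - -8\right)} - 258\right) \left(-647\right) = \left(\frac{-9 - \left(-6 + 8\right)}{2 \left(-6 + 8\right)} - 258\right) \left(-647\right) = \left(\frac{-9 - 2}{2 \cdot 2} - 258\right) \left(-647\right) = \left(\frac{1}{2} \cdot \frac{1}{2} \left(-9 - 2\right) - 258\right) \left(-647\right) = \left(\frac{1}{2} \cdot \frac{1}{2} \left(-11\right) - 258\right) \left(-647\right) = \left(- \frac{11}{4} - 258\right) \left(-647\right) = \left(- \frac{1043}{4}\right) \left(-647\right) = \frac{674821}{4}$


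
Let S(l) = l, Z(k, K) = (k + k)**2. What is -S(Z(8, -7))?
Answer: -256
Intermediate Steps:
Z(k, K) = 4*k**2 (Z(k, K) = (2*k)**2 = 4*k**2)
-S(Z(8, -7)) = -4*8**2 = -4*64 = -1*256 = -256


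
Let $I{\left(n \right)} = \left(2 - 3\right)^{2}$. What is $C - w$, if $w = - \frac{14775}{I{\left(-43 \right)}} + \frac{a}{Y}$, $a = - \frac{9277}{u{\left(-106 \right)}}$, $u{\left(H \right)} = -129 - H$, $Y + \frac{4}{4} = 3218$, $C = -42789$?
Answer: $- \frac{2072793151}{73991} \approx -28014.0$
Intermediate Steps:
$Y = 3217$ ($Y = -1 + 3218 = 3217$)
$I{\left(n \right)} = 1$ ($I{\left(n \right)} = \left(-1\right)^{2} = 1$)
$a = \frac{9277}{23}$ ($a = - \frac{9277}{-129 - -106} = - \frac{9277}{-129 + 106} = - \frac{9277}{-23} = \left(-9277\right) \left(- \frac{1}{23}\right) = \frac{9277}{23} \approx 403.35$)
$w = - \frac{1093207748}{73991}$ ($w = - \frac{14775}{1} + \frac{9277}{23 \cdot 3217} = \left(-14775\right) 1 + \frac{9277}{23} \cdot \frac{1}{3217} = -14775 + \frac{9277}{73991} = - \frac{1093207748}{73991} \approx -14775.0$)
$C - w = -42789 - - \frac{1093207748}{73991} = -42789 + \frac{1093207748}{73991} = - \frac{2072793151}{73991}$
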